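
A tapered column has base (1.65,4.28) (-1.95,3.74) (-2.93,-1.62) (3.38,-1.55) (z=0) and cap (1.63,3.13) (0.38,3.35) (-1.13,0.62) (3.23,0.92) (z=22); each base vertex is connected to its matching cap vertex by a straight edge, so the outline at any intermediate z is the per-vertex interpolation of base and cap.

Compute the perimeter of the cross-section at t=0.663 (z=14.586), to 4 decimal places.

Perimeter at t=0.663: 14.7215

Cross-section at t=0.663: each vertex is (1-t)·p0[i] + t·p1[i].
  v1: (1-0.663)·(1.65,4.28) + 0.663·(1.63,3.13) = (1.6367,3.5175)
  v2: (1-0.663)·(-1.95,3.74) + 0.663·(0.38,3.35) = (-0.4052,3.4814)
  v3: (1-0.663)·(-2.93,-1.62) + 0.663·(-1.13,0.62) = (-1.7366,-0.1349)
  v4: (1-0.663)·(3.38,-1.55) + 0.663·(3.23,0.92) = (3.2805,0.0876)
Perimeter = Σ |v_{i+1} − v_i|:
  edge 1→2: √(-2.0419² + -0.0361²) = 2.0423 (running 2.0423)
  edge 2→3: √(-1.3314² + -3.6163²) = 3.8536 (running 5.8959)
  edge 3→4: √(5.0171² + 0.2225²) = 5.0221 (running 10.9180)
  edge 4→1: √(-1.6438² + 3.4299²) = 3.8035 (running 14.7215)
Perimeter = 14.7215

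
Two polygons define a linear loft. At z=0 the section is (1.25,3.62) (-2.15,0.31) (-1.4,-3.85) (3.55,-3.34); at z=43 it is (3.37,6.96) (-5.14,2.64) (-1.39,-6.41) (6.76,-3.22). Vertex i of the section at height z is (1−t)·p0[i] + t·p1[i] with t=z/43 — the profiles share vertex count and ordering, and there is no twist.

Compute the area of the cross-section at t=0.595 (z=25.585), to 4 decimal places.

Area at t=0.595: 61.2431

Cross-section at t=0.595: each vertex is (1-t)·p0[i] + t·p1[i].
  v1: (1-0.595)·(1.25,3.62) + 0.595·(3.37,6.96) = (2.5114,5.6073)
  v2: (1-0.595)·(-2.15,0.31) + 0.595·(-5.14,2.64) = (-3.9290,1.6964)
  v3: (1-0.595)·(-1.4,-3.85) + 0.595·(-1.39,-6.41) = (-1.3941,-5.3732)
  v4: (1-0.595)·(3.55,-3.34) + 0.595·(6.76,-3.22) = (5.4600,-3.2686)
Shoelace sum Σ(x_i·y_{i+1} − x_{i+1}·y_i):
  i=1: 2.5114·1.6964 − -3.9290·5.6073 = +26.2916 (running +26.2916)
  i=2: -3.9290·-5.3732 − -1.3941·1.6964 = +23.4764 (running +49.7679)
  i=3: -1.3941·-3.2686 − 5.4600·-5.3732 = +33.8940 (running +83.6619)
  i=4: 5.4600·5.6073 − 2.5114·-3.2686 = +38.8243 (running +122.4863)
Area = |Σ|/2 = |122.4863|/2 = 61.2431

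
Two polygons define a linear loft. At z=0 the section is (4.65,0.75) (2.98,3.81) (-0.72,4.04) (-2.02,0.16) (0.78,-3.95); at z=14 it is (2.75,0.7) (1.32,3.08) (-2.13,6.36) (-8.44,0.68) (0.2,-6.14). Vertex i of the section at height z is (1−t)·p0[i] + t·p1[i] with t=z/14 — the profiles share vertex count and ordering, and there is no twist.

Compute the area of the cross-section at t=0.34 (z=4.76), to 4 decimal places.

Area at t=0.34: 43.5382

Cross-section at t=0.34: each vertex is (1-t)·p0[i] + t·p1[i].
  v1: (1-0.34)·(4.65,0.75) + 0.34·(2.75,0.7) = (4.0040,0.7330)
  v2: (1-0.34)·(2.98,3.81) + 0.34·(1.32,3.08) = (2.4156,3.5618)
  v3: (1-0.34)·(-0.72,4.04) + 0.34·(-2.13,6.36) = (-1.1994,4.8288)
  v4: (1-0.34)·(-2.02,0.16) + 0.34·(-8.44,0.68) = (-4.2028,0.3368)
  v5: (1-0.34)·(0.78,-3.95) + 0.34·(0.2,-6.14) = (0.5828,-4.6946)
Shoelace sum Σ(x_i·y_{i+1} − x_{i+1}·y_i):
  i=1: 4.0040·3.5618 − 2.4156·0.7330 = +12.4908 (running +12.4908)
  i=2: 2.4156·4.8288 − -1.1994·3.5618 = +15.9365 (running +28.4273)
  i=3: -1.1994·0.3368 − -4.2028·4.8288 = +19.8905 (running +48.3178)
  i=4: -4.2028·-4.6946 − 0.5828·0.3368 = +19.5342 (running +67.8520)
  i=5: 0.5828·0.7330 − 4.0040·-4.6946 = +19.2244 (running +87.0764)
Area = |Σ|/2 = |87.0764|/2 = 43.5382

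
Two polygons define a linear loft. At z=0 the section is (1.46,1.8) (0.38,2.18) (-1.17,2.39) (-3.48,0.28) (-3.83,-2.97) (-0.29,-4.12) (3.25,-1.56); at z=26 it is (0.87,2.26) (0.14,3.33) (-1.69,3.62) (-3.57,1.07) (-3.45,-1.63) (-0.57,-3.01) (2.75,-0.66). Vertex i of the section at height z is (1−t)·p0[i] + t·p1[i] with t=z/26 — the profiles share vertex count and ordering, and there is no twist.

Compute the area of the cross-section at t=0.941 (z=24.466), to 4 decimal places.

Area at t=0.941: 27.3442

Cross-section at t=0.941: each vertex is (1-t)·p0[i] + t·p1[i].
  v1: (1-0.941)·(1.46,1.8) + 0.941·(0.87,2.26) = (0.9048,2.2329)
  v2: (1-0.941)·(0.38,2.18) + 0.941·(0.14,3.33) = (0.1542,3.2622)
  v3: (1-0.941)·(-1.17,2.39) + 0.941·(-1.69,3.62) = (-1.6593,3.5474)
  v4: (1-0.941)·(-3.48,0.28) + 0.941·(-3.57,1.07) = (-3.5647,1.0234)
  v5: (1-0.941)·(-3.83,-2.97) + 0.941·(-3.45,-1.63) = (-3.4724,-1.7091)
  v6: (1-0.941)·(-0.29,-4.12) + 0.941·(-0.57,-3.01) = (-0.5535,-3.0755)
  v7: (1-0.941)·(3.25,-1.56) + 0.941·(2.75,-0.66) = (2.7795,-0.7131)
Shoelace sum Σ(x_i·y_{i+1} − x_{i+1}·y_i):
  i=1: 0.9048·3.2622 − 0.1542·2.2329 = +2.6074 (running +2.6074)
  i=2: 0.1542·3.5474 − -1.6593·3.2622 = +5.9598 (running +8.5672)
  i=3: -1.6593·1.0234 − -3.5647·3.5474 = +10.9474 (running +19.5146)
  i=4: -3.5647·-1.7091 − -3.4724·1.0234 = +9.6459 (running +29.1605)
  i=5: -3.4724·-3.0755 − -0.5535·-1.7091 = +9.7335 (running +38.8940)
  i=6: -0.5535·-0.7131 − 2.7795·-3.0755 = +8.9430 (running +47.8370)
  i=7: 2.7795·2.2329 − 0.9048·-0.7131 = +6.8515 (running +54.6884)
Area = |Σ|/2 = |54.6884|/2 = 27.3442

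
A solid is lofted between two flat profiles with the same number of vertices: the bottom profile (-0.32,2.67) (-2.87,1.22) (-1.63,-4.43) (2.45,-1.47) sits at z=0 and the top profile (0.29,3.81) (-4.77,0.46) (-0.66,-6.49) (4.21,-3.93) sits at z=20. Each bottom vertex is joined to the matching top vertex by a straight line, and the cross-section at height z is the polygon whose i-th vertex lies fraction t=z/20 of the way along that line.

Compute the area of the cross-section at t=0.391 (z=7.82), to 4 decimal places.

Area at t=0.391: 30.1510

Cross-section at t=0.391: each vertex is (1-t)·p0[i] + t·p1[i].
  v1: (1-0.391)·(-0.32,2.67) + 0.391·(0.29,3.81) = (-0.0815,3.1157)
  v2: (1-0.391)·(-2.87,1.22) + 0.391·(-4.77,0.46) = (-3.6129,0.9228)
  v3: (1-0.391)·(-1.63,-4.43) + 0.391·(-0.66,-6.49) = (-1.2507,-5.2355)
  v4: (1-0.391)·(2.45,-1.47) + 0.391·(4.21,-3.93) = (3.1382,-2.4319)
Shoelace sum Σ(x_i·y_{i+1} − x_{i+1}·y_i):
  i=1: -0.0815·0.9228 − -3.6129·3.1157 = +11.1817 (running +11.1817)
  i=2: -3.6129·-5.2355 − -1.2507·0.9228 = +20.0694 (running +31.2511)
  i=3: -1.2507·-2.4319 − 3.1382·-5.2355 = +19.4713 (running +50.7224)
  i=4: 3.1382·3.1157 − -0.0815·-2.4319 = +9.5795 (running +60.3019)
Area = |Σ|/2 = |60.3019|/2 = 30.1510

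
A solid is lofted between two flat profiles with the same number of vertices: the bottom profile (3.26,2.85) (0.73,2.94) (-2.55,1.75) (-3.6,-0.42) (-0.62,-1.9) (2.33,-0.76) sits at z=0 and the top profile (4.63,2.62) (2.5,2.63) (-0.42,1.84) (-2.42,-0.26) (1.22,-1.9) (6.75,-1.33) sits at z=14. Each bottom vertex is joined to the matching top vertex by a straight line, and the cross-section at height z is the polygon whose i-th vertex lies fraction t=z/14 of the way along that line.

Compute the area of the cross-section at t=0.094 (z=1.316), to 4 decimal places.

Area at t=0.094: 22.6914

Cross-section at t=0.094: each vertex is (1-t)·p0[i] + t·p1[i].
  v1: (1-0.094)·(3.26,2.85) + 0.094·(4.63,2.62) = (3.3888,2.8284)
  v2: (1-0.094)·(0.73,2.94) + 0.094·(2.5,2.63) = (0.8964,2.9109)
  v3: (1-0.094)·(-2.55,1.75) + 0.094·(-0.42,1.84) = (-2.3498,1.7585)
  v4: (1-0.094)·(-3.6,-0.42) + 0.094·(-2.42,-0.26) = (-3.4891,-0.4050)
  v5: (1-0.094)·(-0.62,-1.9) + 0.094·(1.22,-1.9) = (-0.4470,-1.9000)
  v6: (1-0.094)·(2.33,-0.76) + 0.094·(6.75,-1.33) = (2.7455,-0.8136)
Shoelace sum Σ(x_i·y_{i+1} − x_{i+1}·y_i):
  i=1: 3.3888·2.9109 − 0.8964·2.8284 = +7.3290 (running +7.3290)
  i=2: 0.8964·1.7585 − -2.3498·2.9109 = +8.4161 (running +15.7451)
  i=3: -2.3498·-0.4050 − -3.4891·1.7585 = +7.0870 (running +22.8321)
  i=4: -3.4891·-1.9000 − -0.4470·-0.4050 = +6.4482 (running +29.2803)
  i=5: -0.4470·-0.8136 − 2.7455·-1.9000 = +5.5801 (running +34.8604)
  i=6: 2.7455·2.8284 − 3.3888·-0.8136 = +10.5223 (running +45.3827)
Area = |Σ|/2 = |45.3827|/2 = 22.6914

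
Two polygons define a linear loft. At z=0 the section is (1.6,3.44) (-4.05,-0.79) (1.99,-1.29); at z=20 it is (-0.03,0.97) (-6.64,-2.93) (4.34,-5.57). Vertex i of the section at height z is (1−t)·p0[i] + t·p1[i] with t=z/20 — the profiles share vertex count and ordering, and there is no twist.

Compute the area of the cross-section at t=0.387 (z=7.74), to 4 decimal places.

Cross-section at t=0.387: each vertex is (1-t)·p0[i] + t·p1[i].
  v1: (1-0.387)·(1.6,3.44) + 0.387·(-0.03,0.97) = (0.9692,2.4841)
  v2: (1-0.387)·(-4.05,-0.79) + 0.387·(-6.64,-2.93) = (-5.0523,-1.6182)
  v3: (1-0.387)·(1.99,-1.29) + 0.387·(4.34,-5.57) = (2.8994,-2.9464)
Shoelace sum Σ(x_i·y_{i+1} − x_{i+1}·y_i):
  i=1: 0.9692·-1.6182 − -5.0523·2.4841 = +10.9822 (running +10.9822)
  i=2: -5.0523·-2.9464 − 2.8994·-1.6182 = +19.5778 (running +30.5600)
  i=3: 2.8994·2.4841 − 0.9692·-2.9464 = +10.0581 (running +40.6182)
Area = |Σ|/2 = |40.6182|/2 = 20.3091

Area at t=0.387: 20.3091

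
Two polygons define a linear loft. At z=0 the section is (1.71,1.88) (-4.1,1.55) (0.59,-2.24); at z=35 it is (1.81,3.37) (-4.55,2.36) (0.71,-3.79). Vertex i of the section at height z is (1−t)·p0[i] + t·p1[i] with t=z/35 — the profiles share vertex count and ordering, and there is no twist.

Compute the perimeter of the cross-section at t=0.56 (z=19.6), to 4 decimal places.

Perimeter at t=0.56: 19.2430

Cross-section at t=0.56: each vertex is (1-t)·p0[i] + t·p1[i].
  v1: (1-0.56)·(1.71,1.88) + 0.56·(1.81,3.37) = (1.7660,2.7144)
  v2: (1-0.56)·(-4.1,1.55) + 0.56·(-4.55,2.36) = (-4.3520,2.0036)
  v3: (1-0.56)·(0.59,-2.24) + 0.56·(0.71,-3.79) = (0.6572,-3.1080)
Perimeter = Σ |v_{i+1} − v_i|:
  edge 1→2: √(-6.1180² + -0.7108²) = 6.1592 (running 6.1592)
  edge 2→3: √(5.0092² + -5.1116²) = 7.1569 (running 13.3160)
  edge 3→1: √(1.1088² + 5.8224²) = 5.9270 (running 19.2430)
Perimeter = 19.2430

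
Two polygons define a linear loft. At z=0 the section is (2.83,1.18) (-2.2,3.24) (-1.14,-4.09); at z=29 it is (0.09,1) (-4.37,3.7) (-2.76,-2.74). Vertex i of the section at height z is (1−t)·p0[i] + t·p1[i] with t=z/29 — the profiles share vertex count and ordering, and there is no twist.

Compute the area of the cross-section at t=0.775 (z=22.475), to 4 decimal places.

Cross-section at t=0.775: each vertex is (1-t)·p0[i] + t·p1[i].
  v1: (1-0.775)·(2.83,1.18) + 0.775·(0.09,1) = (0.7065,1.0405)
  v2: (1-0.775)·(-2.2,3.24) + 0.775·(-4.37,3.7) = (-3.8818,3.5965)
  v3: (1-0.775)·(-1.14,-4.09) + 0.775·(-2.76,-2.74) = (-2.3955,-3.0438)
Shoelace sum Σ(x_i·y_{i+1} − x_{i+1}·y_i):
  i=1: 0.7065·3.5965 − -3.8818·1.0405 = +6.5799 (running +6.5799)
  i=2: -3.8818·-3.0438 − -2.3955·3.5965 = +20.4305 (running +27.0104)
  i=3: -2.3955·1.0405 − 0.7065·-3.0438 = -0.3421 (running +26.6683)
Area = |Σ|/2 = |26.6683|/2 = 13.3341

Area at t=0.775: 13.3341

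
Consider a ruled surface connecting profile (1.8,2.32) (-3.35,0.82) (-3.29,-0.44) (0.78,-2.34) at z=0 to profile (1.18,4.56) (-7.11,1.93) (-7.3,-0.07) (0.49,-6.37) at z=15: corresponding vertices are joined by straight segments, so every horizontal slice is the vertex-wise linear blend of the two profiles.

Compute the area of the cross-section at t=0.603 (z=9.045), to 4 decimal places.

Area at t=0.603: 34.4230

Cross-section at t=0.603: each vertex is (1-t)·p0[i] + t·p1[i].
  v1: (1-0.603)·(1.8,2.32) + 0.603·(1.18,4.56) = (1.4261,3.6707)
  v2: (1-0.603)·(-3.35,0.82) + 0.603·(-7.11,1.93) = (-5.6173,1.4893)
  v3: (1-0.603)·(-3.29,-0.44) + 0.603·(-7.3,-0.07) = (-5.7080,-0.2169)
  v4: (1-0.603)·(0.78,-2.34) + 0.603·(0.49,-6.37) = (0.6051,-4.7701)
Shoelace sum Σ(x_i·y_{i+1} − x_{i+1}·y_i):
  i=1: 1.4261·1.4893 − -5.6173·3.6707 = +22.7435 (running +22.7435)
  i=2: -5.6173·-0.2169 − -5.7080·1.4893 = +9.7195 (running +32.4629)
  i=3: -5.7080·-4.7701 − 0.6051·-0.2169 = +27.3591 (running +59.8220)
  i=4: 0.6051·3.6707 − 1.4261·-4.7701 = +9.0241 (running +68.8461)
Area = |Σ|/2 = |68.8461|/2 = 34.4230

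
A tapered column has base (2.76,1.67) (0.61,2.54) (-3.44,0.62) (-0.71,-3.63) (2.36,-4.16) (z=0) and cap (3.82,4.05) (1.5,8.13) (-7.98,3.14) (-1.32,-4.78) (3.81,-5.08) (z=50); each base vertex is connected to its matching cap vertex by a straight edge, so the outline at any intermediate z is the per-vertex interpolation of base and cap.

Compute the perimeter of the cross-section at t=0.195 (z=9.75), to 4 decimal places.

Cross-section at t=0.195: each vertex is (1-t)·p0[i] + t·p1[i].
  v1: (1-0.195)·(2.76,1.67) + 0.195·(3.82,4.05) = (2.9667,2.1341)
  v2: (1-0.195)·(0.61,2.54) + 0.195·(1.5,8.13) = (0.7835,3.6300)
  v3: (1-0.195)·(-3.44,0.62) + 0.195·(-7.98,3.14) = (-4.3253,1.1114)
  v4: (1-0.195)·(-0.71,-3.63) + 0.195·(-1.32,-4.78) = (-0.8289,-3.8542)
  v5: (1-0.195)·(2.36,-4.16) + 0.195·(3.81,-5.08) = (2.6427,-4.3394)
Perimeter = Σ |v_{i+1} − v_i|:
  edge 1→2: √(-2.1831² + 1.4959²) = 2.6465 (running 2.6465)
  edge 2→3: √(-5.1088² + -2.5187²) = 5.6960 (running 8.3425)
  edge 3→4: √(3.4963² + -4.9657²) = 6.0731 (running 14.4155)
  edge 4→5: √(3.4717² + -0.4851²) = 3.5054 (running 17.9210)
  edge 5→1: √(0.3239² + 6.4735²) = 6.4816 (running 24.4026)
Perimeter = 24.4026

Perimeter at t=0.195: 24.4026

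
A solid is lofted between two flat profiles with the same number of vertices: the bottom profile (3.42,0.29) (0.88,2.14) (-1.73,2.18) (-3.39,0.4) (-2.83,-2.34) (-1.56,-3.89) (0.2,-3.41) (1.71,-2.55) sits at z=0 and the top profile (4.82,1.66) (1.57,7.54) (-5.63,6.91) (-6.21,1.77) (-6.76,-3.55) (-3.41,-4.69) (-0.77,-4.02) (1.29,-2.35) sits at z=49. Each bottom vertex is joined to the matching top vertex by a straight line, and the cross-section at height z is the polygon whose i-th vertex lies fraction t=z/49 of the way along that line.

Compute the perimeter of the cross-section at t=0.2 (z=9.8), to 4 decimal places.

Perimeter at t=0.2: 23.2862

Cross-section at t=0.2: each vertex is (1-t)·p0[i] + t·p1[i].
  v1: (1-0.2)·(3.42,0.29) + 0.2·(4.82,1.66) = (3.7000,0.5640)
  v2: (1-0.2)·(0.88,2.14) + 0.2·(1.57,7.54) = (1.0180,3.2200)
  v3: (1-0.2)·(-1.73,2.18) + 0.2·(-5.63,6.91) = (-2.5100,3.1260)
  v4: (1-0.2)·(-3.39,0.4) + 0.2·(-6.21,1.77) = (-3.9540,0.6740)
  v5: (1-0.2)·(-2.83,-2.34) + 0.2·(-6.76,-3.55) = (-3.6160,-2.5820)
  v6: (1-0.2)·(-1.56,-3.89) + 0.2·(-3.41,-4.69) = (-1.9300,-4.0500)
  v7: (1-0.2)·(0.2,-3.41) + 0.2·(-0.77,-4.02) = (0.0060,-3.5320)
  v8: (1-0.2)·(1.71,-2.55) + 0.2·(1.29,-2.35) = (1.6260,-2.5100)
Perimeter = Σ |v_{i+1} − v_i|:
  edge 1→2: √(-2.6820² + 2.6560²) = 3.7746 (running 3.7746)
  edge 2→3: √(-3.5280² + -0.0940²) = 3.5293 (running 7.3038)
  edge 3→4: √(-1.4440² + -2.4520²) = 2.8456 (running 10.1494)
  edge 4→5: √(0.3380² + -3.2560²) = 3.2735 (running 13.4229)
  edge 5→6: √(1.6860² + -1.4680²) = 2.2355 (running 15.6585)
  edge 6→7: √(1.9360² + 0.5180²) = 2.0041 (running 17.6626)
  edge 7→8: √(1.6200² + 1.0220²) = 1.9154 (running 19.5780)
  edge 8→1: √(2.0740² + 3.0740²) = 3.7082 (running 23.2862)
Perimeter = 23.2862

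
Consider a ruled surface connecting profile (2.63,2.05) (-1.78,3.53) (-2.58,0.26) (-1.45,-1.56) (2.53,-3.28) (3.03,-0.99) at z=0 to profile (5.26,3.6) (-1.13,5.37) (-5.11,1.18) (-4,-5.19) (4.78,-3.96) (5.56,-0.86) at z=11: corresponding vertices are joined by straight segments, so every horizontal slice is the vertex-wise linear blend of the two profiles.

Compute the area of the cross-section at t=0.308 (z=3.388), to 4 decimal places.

Cross-section at t=0.308: each vertex is (1-t)·p0[i] + t·p1[i].
  v1: (1-0.308)·(2.63,2.05) + 0.308·(5.26,3.6) = (3.4400,2.5274)
  v2: (1-0.308)·(-1.78,3.53) + 0.308·(-1.13,5.37) = (-1.5798,4.0967)
  v3: (1-0.308)·(-2.58,0.26) + 0.308·(-5.11,1.18) = (-3.3592,0.5434)
  v4: (1-0.308)·(-1.45,-1.56) + 0.308·(-4,-5.19) = (-2.2354,-2.6780)
  v5: (1-0.308)·(2.53,-3.28) + 0.308·(4.78,-3.96) = (3.2230,-3.4894)
  v6: (1-0.308)·(3.03,-0.99) + 0.308·(5.56,-0.86) = (3.8092,-0.9500)
Shoelace sum Σ(x_i·y_{i+1} − x_{i+1}·y_i):
  i=1: 3.4400·4.0967 − -1.5798·2.5274 = +18.0857 (running +18.0857)
  i=2: -1.5798·0.5434 − -3.3592·4.0967 = +12.9035 (running +30.9891)
  i=3: -3.3592·-2.6780 − -2.2354·0.5434 = +10.2108 (running +41.1999)
  i=4: -2.2354·-3.4894 − 3.2230·-2.6780 = +16.4316 (running +57.6316)
  i=5: 3.2230·-0.9500 − 3.8092·-3.4894 = +10.2304 (running +67.8619)
  i=6: 3.8092·2.5274 − 3.4400·-0.9500 = +12.8954 (running +80.7573)
Area = |Σ|/2 = |80.7573|/2 = 40.3787

Area at t=0.308: 40.3787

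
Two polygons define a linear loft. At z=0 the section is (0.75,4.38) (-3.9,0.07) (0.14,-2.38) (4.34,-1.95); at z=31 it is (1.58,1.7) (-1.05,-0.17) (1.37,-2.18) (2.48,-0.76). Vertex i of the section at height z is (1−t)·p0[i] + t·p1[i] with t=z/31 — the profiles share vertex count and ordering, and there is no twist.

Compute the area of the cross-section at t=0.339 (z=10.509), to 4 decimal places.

Cross-section at t=0.339: each vertex is (1-t)·p0[i] + t·p1[i].
  v1: (1-0.339)·(0.75,4.38) + 0.339·(1.58,1.7) = (1.0314,3.4715)
  v2: (1-0.339)·(-3.9,0.07) + 0.339·(-1.05,-0.17) = (-2.9339,-0.0114)
  v3: (1-0.339)·(0.14,-2.38) + 0.339·(1.37,-2.18) = (0.5570,-2.3122)
  v4: (1-0.339)·(4.34,-1.95) + 0.339·(2.48,-0.76) = (3.7095,-1.5466)
Shoelace sum Σ(x_i·y_{i+1} − x_{i+1}·y_i):
  i=1: 1.0314·-0.0114 − -2.9339·3.4715 = +10.1731 (running +10.1731)
  i=2: -2.9339·-2.3122 − 0.5570·-0.0114 = +6.7900 (running +16.9631)
  i=3: 0.5570·-1.5466 − 3.7095·-2.3122 = +7.7156 (running +24.6787)
  i=4: 3.7095·3.4715 − 1.0314·-1.5466 = +14.4724 (running +39.1511)
Area = |Σ|/2 = |39.1511|/2 = 19.5755

Area at t=0.339: 19.5755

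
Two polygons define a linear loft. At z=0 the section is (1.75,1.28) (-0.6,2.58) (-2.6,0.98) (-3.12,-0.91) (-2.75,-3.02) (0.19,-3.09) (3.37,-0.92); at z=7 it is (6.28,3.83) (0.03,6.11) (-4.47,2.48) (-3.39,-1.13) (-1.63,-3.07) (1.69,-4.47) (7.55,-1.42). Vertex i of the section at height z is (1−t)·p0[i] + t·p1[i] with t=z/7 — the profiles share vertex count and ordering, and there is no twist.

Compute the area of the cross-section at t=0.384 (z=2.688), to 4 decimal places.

Area at t=0.384: 42.9266

Cross-section at t=0.384: each vertex is (1-t)·p0[i] + t·p1[i].
  v1: (1-0.384)·(1.75,1.28) + 0.384·(6.28,3.83) = (3.4895,2.2592)
  v2: (1-0.384)·(-0.6,2.58) + 0.384·(0.03,6.11) = (-0.3581,3.9355)
  v3: (1-0.384)·(-2.6,0.98) + 0.384·(-4.47,2.48) = (-3.3181,1.5560)
  v4: (1-0.384)·(-3.12,-0.91) + 0.384·(-3.39,-1.13) = (-3.2237,-0.9945)
  v5: (1-0.384)·(-2.75,-3.02) + 0.384·(-1.63,-3.07) = (-2.3199,-3.0392)
  v6: (1-0.384)·(0.19,-3.09) + 0.384·(1.69,-4.47) = (0.7660,-3.6199)
  v7: (1-0.384)·(3.37,-0.92) + 0.384·(7.55,-1.42) = (4.9751,-1.1120)
Shoelace sum Σ(x_i·y_{i+1} − x_{i+1}·y_i):
  i=1: 3.4895·3.9355 − -0.3581·2.2592 = +14.5421 (running +14.5421)
  i=2: -0.3581·1.5560 − -3.3181·3.9355 = +12.5012 (running +27.0432)
  i=3: -3.3181·-0.9945 − -3.2237·1.5560 = +8.3158 (running +35.3591)
  i=4: -3.2237·-3.0392 − -2.3199·-0.9945 = +7.4903 (running +42.8494)
  i=5: -2.3199·-3.6199 − 0.7660·-3.0392 = +10.7260 (running +53.5753)
  i=6: 0.7660·-1.1120 − 4.9751·-3.6199 = +17.1577 (running +70.7330)
  i=7: 4.9751·2.2592 − 3.4895·-1.1120 = +15.1201 (running +85.8532)
Area = |Σ|/2 = |85.8532|/2 = 42.9266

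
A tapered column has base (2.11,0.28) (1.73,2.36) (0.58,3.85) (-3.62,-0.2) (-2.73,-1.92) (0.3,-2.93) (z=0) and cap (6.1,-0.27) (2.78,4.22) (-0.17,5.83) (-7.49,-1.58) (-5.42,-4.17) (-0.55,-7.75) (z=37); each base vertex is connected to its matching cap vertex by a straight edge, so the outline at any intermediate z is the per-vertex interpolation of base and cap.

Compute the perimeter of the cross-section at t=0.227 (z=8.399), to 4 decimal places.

Cross-section at t=0.227: each vertex is (1-t)·p0[i] + t·p1[i].
  v1: (1-0.227)·(2.11,0.28) + 0.227·(6.1,-0.27) = (3.0157,0.1552)
  v2: (1-0.227)·(1.73,2.36) + 0.227·(2.78,4.22) = (1.9684,2.7822)
  v3: (1-0.227)·(0.58,3.85) + 0.227·(-0.17,5.83) = (0.4097,4.2995)
  v4: (1-0.227)·(-3.62,-0.2) + 0.227·(-7.49,-1.58) = (-4.4985,-0.5133)
  v5: (1-0.227)·(-2.73,-1.92) + 0.227·(-5.42,-4.17) = (-3.3406,-2.4307)
  v6: (1-0.227)·(0.3,-2.93) + 0.227·(-0.55,-7.75) = (0.1070,-4.0241)
Perimeter = Σ |v_{i+1} − v_i|:
  edge 1→2: √(-1.0474² + 2.6271²) = 2.8282 (running 2.8282)
  edge 2→3: √(-1.5586² + 1.5172²) = 2.1751 (running 5.0033)
  edge 3→4: √(-4.9082² + -4.8127²) = 6.8741 (running 11.8774)
  edge 4→5: √(1.1579² + -1.9175²) = 2.2400 (running 14.1174)
  edge 5→6: √(3.4477² + -1.5934²) = 3.7981 (running 17.9154)
  edge 6→1: √(2.9087² + 4.1793²) = 5.0918 (running 23.0073)
Perimeter = 23.0073

Perimeter at t=0.227: 23.0073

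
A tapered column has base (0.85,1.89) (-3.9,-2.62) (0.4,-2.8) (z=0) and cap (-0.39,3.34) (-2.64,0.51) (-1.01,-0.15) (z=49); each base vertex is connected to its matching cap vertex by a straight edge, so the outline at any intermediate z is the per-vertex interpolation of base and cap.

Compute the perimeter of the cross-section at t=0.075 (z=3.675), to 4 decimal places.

Perimeter at t=0.075: 15.0560

Cross-section at t=0.075: each vertex is (1-t)·p0[i] + t·p1[i].
  v1: (1-0.075)·(0.85,1.89) + 0.075·(-0.39,3.34) = (0.7570,1.9988)
  v2: (1-0.075)·(-3.9,-2.62) + 0.075·(-2.64,0.51) = (-3.8055,-2.3853)
  v3: (1-0.075)·(0.4,-2.8) + 0.075·(-1.01,-0.15) = (0.2943,-2.6012)
Perimeter = Σ |v_{i+1} − v_i|:
  edge 1→2: √(-4.5625² + -4.3840²) = 6.3274 (running 6.3274)
  edge 2→3: √(4.0998² + -0.2160²) = 4.1054 (running 10.4328)
  edge 3→1: √(0.4627² + 4.6000²) = 4.6232 (running 15.0560)
Perimeter = 15.0560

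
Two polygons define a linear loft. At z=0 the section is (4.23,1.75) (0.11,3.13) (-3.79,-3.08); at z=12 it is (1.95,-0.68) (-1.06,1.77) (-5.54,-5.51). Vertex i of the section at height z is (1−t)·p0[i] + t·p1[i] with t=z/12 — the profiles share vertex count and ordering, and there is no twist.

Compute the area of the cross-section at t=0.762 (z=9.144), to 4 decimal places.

Area at t=0.762: 16.2672

Cross-section at t=0.762: each vertex is (1-t)·p0[i] + t·p1[i].
  v1: (1-0.762)·(4.23,1.75) + 0.762·(1.95,-0.68) = (2.4926,-0.1017)
  v2: (1-0.762)·(0.11,3.13) + 0.762·(-1.06,1.77) = (-0.7815,2.0937)
  v3: (1-0.762)·(-3.79,-3.08) + 0.762·(-5.54,-5.51) = (-5.1235,-4.9317)
Shoelace sum Σ(x_i·y_{i+1} − x_{i+1}·y_i):
  i=1: 2.4926·2.0937 − -0.7815·-0.1017 = +5.1393 (running +5.1393)
  i=2: -0.7815·-4.9317 − -5.1235·2.0937 = +14.5813 (running +19.7206)
  i=3: -5.1235·-0.1017 − 2.4926·-4.9317 = +12.8137 (running +32.5343)
Area = |Σ|/2 = |32.5343|/2 = 16.2672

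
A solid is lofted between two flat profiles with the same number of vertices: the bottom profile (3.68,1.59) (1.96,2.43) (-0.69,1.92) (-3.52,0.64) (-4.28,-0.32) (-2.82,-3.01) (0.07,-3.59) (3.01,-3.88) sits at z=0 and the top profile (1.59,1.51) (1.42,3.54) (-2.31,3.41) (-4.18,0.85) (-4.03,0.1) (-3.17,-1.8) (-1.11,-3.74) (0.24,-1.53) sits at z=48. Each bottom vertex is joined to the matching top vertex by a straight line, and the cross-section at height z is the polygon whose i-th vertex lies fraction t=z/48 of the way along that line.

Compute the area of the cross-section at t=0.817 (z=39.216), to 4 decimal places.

Area at t=0.817: 28.8148

Cross-section at t=0.817: each vertex is (1-t)·p0[i] + t·p1[i].
  v1: (1-0.817)·(3.68,1.59) + 0.817·(1.59,1.51) = (1.9725,1.5246)
  v2: (1-0.817)·(1.96,2.43) + 0.817·(1.42,3.54) = (1.5188,3.3369)
  v3: (1-0.817)·(-0.69,1.92) + 0.817·(-2.31,3.41) = (-2.0135,3.1373)
  v4: (1-0.817)·(-3.52,0.64) + 0.817·(-4.18,0.85) = (-4.0592,0.8116)
  v5: (1-0.817)·(-4.28,-0.32) + 0.817·(-4.03,0.1) = (-4.0758,0.0231)
  v6: (1-0.817)·(-2.82,-3.01) + 0.817·(-3.17,-1.8) = (-3.1059,-2.0214)
  v7: (1-0.817)·(0.07,-3.59) + 0.817·(-1.11,-3.74) = (-0.8941,-3.7126)
  v8: (1-0.817)·(3.01,-3.88) + 0.817·(0.24,-1.53) = (0.7469,-1.9601)
Shoelace sum Σ(x_i·y_{i+1} − x_{i+1}·y_i):
  i=1: 1.9725·3.3369 − 1.5188·1.5246 = +4.2662 (running +4.2662)
  i=2: 1.5188·3.1373 − -2.0135·3.3369 = +11.4840 (running +15.7502)
  i=3: -2.0135·0.8116 − -4.0592·3.1373 = +11.1010 (running +26.8512)
  i=4: -4.0592·0.0231 − -4.0758·0.8116 = +3.2138 (running +30.0650)
  i=5: -4.0758·-2.0214 − -3.1059·0.0231 = +8.3107 (running +38.3757)
  i=6: -3.1059·-3.7126 − -0.8941·-2.0214 = +9.7237 (running +48.0994)
  i=7: -0.8941·-1.9601 − 0.7469·-3.7126 = +4.5253 (running +52.6248)
  i=8: 0.7469·1.5246 − 1.9725·-1.9601 = +5.0049 (running +57.6297)
Area = |Σ|/2 = |57.6297|/2 = 28.8148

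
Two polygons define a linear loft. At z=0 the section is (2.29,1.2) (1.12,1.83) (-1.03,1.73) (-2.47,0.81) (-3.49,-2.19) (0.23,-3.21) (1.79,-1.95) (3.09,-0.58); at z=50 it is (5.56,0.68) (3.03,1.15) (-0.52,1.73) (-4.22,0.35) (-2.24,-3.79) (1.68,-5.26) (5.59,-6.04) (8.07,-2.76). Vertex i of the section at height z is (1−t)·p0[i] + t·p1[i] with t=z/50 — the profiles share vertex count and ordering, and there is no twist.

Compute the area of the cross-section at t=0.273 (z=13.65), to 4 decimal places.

Cross-section at t=0.273: each vertex is (1-t)·p0[i] + t·p1[i].
  v1: (1-0.273)·(2.29,1.2) + 0.273·(5.56,0.68) = (3.1827,1.0580)
  v2: (1-0.273)·(1.12,1.83) + 0.273·(3.03,1.15) = (1.6414,1.6444)
  v3: (1-0.273)·(-1.03,1.73) + 0.273·(-0.52,1.73) = (-0.8908,1.7300)
  v4: (1-0.273)·(-2.47,0.81) + 0.273·(-4.22,0.35) = (-2.9478,0.6844)
  v5: (1-0.273)·(-3.49,-2.19) + 0.273·(-2.24,-3.79) = (-3.1488,-2.6268)
  v6: (1-0.273)·(0.23,-3.21) + 0.273·(1.68,-5.26) = (0.6259,-3.7696)
  v7: (1-0.273)·(1.79,-1.95) + 0.273·(5.59,-6.04) = (2.8274,-3.0666)
  v8: (1-0.273)·(3.09,-0.58) + 0.273·(8.07,-2.76) = (4.4495,-1.1751)
Shoelace sum Σ(x_i·y_{i+1} − x_{i+1}·y_i):
  i=1: 3.1827·1.6444 − 1.6414·1.0580 = +3.4968 (running +3.4968)
  i=2: 1.6414·1.7300 − -0.8908·1.6444 = +4.3044 (running +7.8012)
  i=3: -0.8908·0.6844 − -2.9478·1.7300 = +4.4899 (running +12.2912)
  i=4: -2.9478·-2.6268 − -3.1488·0.6844 = +9.8982 (running +22.1894)
  i=5: -3.1488·-3.7696 − 0.6259·-2.6268 = +13.5137 (running +35.7031)
  i=6: 0.6259·-3.0666 − 2.8274·-3.7696 = +8.7391 (running +44.4422)
  i=7: 2.8274·-1.1751 − 4.4495·-3.0666 = +10.3222 (running +54.7644)
  i=8: 4.4495·1.0580 − 3.1827·-1.1751 = +8.4479 (running +63.2123)
Area = |Σ|/2 = |63.2123|/2 = 31.6062

Area at t=0.273: 31.6062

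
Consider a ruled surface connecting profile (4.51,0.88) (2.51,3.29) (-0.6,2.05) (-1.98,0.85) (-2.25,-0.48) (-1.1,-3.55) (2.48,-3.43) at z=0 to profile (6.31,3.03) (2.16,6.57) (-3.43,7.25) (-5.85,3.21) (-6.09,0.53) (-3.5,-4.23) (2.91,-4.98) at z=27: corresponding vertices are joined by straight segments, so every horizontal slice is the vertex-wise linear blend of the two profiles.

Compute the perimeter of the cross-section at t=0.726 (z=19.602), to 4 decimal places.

Perimeter at t=0.726: 34.0477

Cross-section at t=0.726: each vertex is (1-t)·p0[i] + t·p1[i].
  v1: (1-0.726)·(4.51,0.88) + 0.726·(6.31,3.03) = (5.8168,2.4409)
  v2: (1-0.726)·(2.51,3.29) + 0.726·(2.16,6.57) = (2.2559,5.6713)
  v3: (1-0.726)·(-0.6,2.05) + 0.726·(-3.43,7.25) = (-2.6546,5.8252)
  v4: (1-0.726)·(-1.98,0.85) + 0.726·(-5.85,3.21) = (-4.7896,2.5634)
  v5: (1-0.726)·(-2.25,-0.48) + 0.726·(-6.09,0.53) = (-5.0378,0.2533)
  v6: (1-0.726)·(-1.1,-3.55) + 0.726·(-3.5,-4.23) = (-2.8424,-4.0437)
  v7: (1-0.726)·(2.48,-3.43) + 0.726·(2.91,-4.98) = (2.7922,-4.5553)
Perimeter = Σ |v_{i+1} − v_i|:
  edge 1→2: √(-3.5609² + 3.2304²) = 4.8078 (running 4.8078)
  edge 2→3: √(-4.9105² + 0.1539²) = 4.9129 (running 9.7207)
  edge 3→4: √(-2.1350² + -3.2618²) = 3.8985 (running 13.6192)
  edge 4→5: √(-0.2482² + -2.3101²) = 2.3234 (running 15.9426)
  edge 5→6: √(2.1954² + -4.2969²) = 4.8253 (running 20.7679)
  edge 6→7: √(5.6346² + -0.5116²) = 5.6578 (running 26.4257)
  edge 7→1: √(3.0246² + 6.9962²) = 7.6220 (running 34.0477)
Perimeter = 34.0477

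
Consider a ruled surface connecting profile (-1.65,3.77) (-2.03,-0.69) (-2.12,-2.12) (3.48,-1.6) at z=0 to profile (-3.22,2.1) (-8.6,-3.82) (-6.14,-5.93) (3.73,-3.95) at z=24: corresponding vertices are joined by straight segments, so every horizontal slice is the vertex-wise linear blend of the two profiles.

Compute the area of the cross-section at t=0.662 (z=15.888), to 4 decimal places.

Area at t=0.662: 37.0359

Cross-section at t=0.662: each vertex is (1-t)·p0[i] + t·p1[i].
  v1: (1-0.662)·(-1.65,3.77) + 0.662·(-3.22,2.1) = (-2.6893,2.6645)
  v2: (1-0.662)·(-2.03,-0.69) + 0.662·(-8.6,-3.82) = (-6.3793,-2.7621)
  v3: (1-0.662)·(-2.12,-2.12) + 0.662·(-6.14,-5.93) = (-4.7812,-4.6422)
  v4: (1-0.662)·(3.48,-1.6) + 0.662·(3.73,-3.95) = (3.6455,-3.1557)
Shoelace sum Σ(x_i·y_{i+1} − x_{i+1}·y_i):
  i=1: -2.6893·-2.7621 − -6.3793·2.6645 = +24.4256 (running +24.4256)
  i=2: -6.3793·-4.6422 − -4.7812·-2.7621 = +16.4082 (running +40.8338)
  i=3: -4.7812·-3.1557 − 3.6455·-4.6422 = +32.0114 (running +72.8452)
  i=4: 3.6455·2.6645 − -2.6893·-3.1557 = +1.2265 (running +74.0718)
Area = |Σ|/2 = |74.0718|/2 = 37.0359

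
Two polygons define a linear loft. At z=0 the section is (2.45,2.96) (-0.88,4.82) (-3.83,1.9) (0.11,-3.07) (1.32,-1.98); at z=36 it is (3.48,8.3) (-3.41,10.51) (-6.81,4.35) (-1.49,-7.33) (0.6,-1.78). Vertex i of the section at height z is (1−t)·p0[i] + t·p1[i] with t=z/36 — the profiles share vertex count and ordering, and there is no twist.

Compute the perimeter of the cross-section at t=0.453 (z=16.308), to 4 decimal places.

Perimeter at t=0.453: 30.9820

Cross-section at t=0.453: each vertex is (1-t)·p0[i] + t·p1[i].
  v1: (1-0.453)·(2.45,2.96) + 0.453·(3.48,8.3) = (2.9166,5.3790)
  v2: (1-0.453)·(-0.88,4.82) + 0.453·(-3.41,10.51) = (-2.0261,7.3976)
  v3: (1-0.453)·(-3.83,1.9) + 0.453·(-6.81,4.35) = (-5.1799,3.0098)
  v4: (1-0.453)·(0.11,-3.07) + 0.453·(-1.49,-7.33) = (-0.6148,-4.9998)
  v5: (1-0.453)·(1.32,-1.98) + 0.453·(0.6,-1.78) = (0.9938,-1.8894)
Perimeter = Σ |v_{i+1} − v_i|:
  edge 1→2: √(-4.9427² + 2.0185²) = 5.3390 (running 5.3390)
  edge 2→3: √(-3.1539² + -4.3877²) = 5.4036 (running 10.7426)
  edge 3→4: √(4.5651² + -8.0096²) = 9.2193 (running 19.9618)
  edge 4→5: √(1.6086² + 3.1104²) = 3.5017 (running 23.4636)
  edge 5→1: √(1.9228² + 7.2684²) = 7.5184 (running 30.9820)
Perimeter = 30.9820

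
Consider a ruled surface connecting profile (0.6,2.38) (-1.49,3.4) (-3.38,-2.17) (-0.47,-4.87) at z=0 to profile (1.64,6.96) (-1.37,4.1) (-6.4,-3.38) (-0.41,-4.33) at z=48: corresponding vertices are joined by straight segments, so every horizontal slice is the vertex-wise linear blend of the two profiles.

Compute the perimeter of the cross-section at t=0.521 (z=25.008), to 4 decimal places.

Perimeter at t=0.521: 24.5530

Cross-section at t=0.521: each vertex is (1-t)·p0[i] + t·p1[i].
  v1: (1-0.521)·(0.6,2.38) + 0.521·(1.64,6.96) = (1.1418,4.7662)
  v2: (1-0.521)·(-1.49,3.4) + 0.521·(-1.37,4.1) = (-1.4275,3.7647)
  v3: (1-0.521)·(-3.38,-2.17) + 0.521·(-6.4,-3.38) = (-4.9534,-2.8004)
  v4: (1-0.521)·(-0.47,-4.87) + 0.521·(-0.41,-4.33) = (-0.4387,-4.5887)
Perimeter = Σ |v_{i+1} − v_i|:
  edge 1→2: √(-2.5693² + -1.0015²) = 2.7576 (running 2.7576)
  edge 2→3: √(-3.5259² + -6.5651²) = 7.4520 (running 10.2096)
  edge 3→4: √(4.5147² + -1.7883²) = 4.8559 (running 15.0656)
  edge 4→1: √(1.5806² + 9.3548²) = 9.4874 (running 24.5530)
Perimeter = 24.5530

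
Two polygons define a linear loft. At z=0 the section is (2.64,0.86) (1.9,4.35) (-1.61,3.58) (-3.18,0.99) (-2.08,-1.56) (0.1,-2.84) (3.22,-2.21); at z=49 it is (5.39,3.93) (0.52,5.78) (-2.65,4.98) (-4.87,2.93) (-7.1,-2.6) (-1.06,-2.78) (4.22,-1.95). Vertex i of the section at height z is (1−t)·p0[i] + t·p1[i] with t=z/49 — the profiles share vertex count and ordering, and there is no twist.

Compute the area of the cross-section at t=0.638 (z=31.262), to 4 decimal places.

Cross-section at t=0.638: each vertex is (1-t)·p0[i] + t·p1[i].
  v1: (1-0.638)·(2.64,0.86) + 0.638·(5.39,3.93) = (4.3945,2.8187)
  v2: (1-0.638)·(1.9,4.35) + 0.638·(0.52,5.78) = (1.0196,5.2623)
  v3: (1-0.638)·(-1.61,3.58) + 0.638·(-2.65,4.98) = (-2.2735,4.4732)
  v4: (1-0.638)·(-3.18,0.99) + 0.638·(-4.87,2.93) = (-4.2582,2.2277)
  v5: (1-0.638)·(-2.08,-1.56) + 0.638·(-7.1,-2.6) = (-5.2828,-2.2235)
  v6: (1-0.638)·(0.1,-2.84) + 0.638·(-1.06,-2.78) = (-0.6401,-2.8017)
  v7: (1-0.638)·(3.22,-2.21) + 0.638·(4.22,-1.95) = (3.8580,-2.0441)
Shoelace sum Σ(x_i·y_{i+1} − x_{i+1}·y_i):
  i=1: 4.3945·5.2623 − 1.0196·2.8187 = +20.2516 (running +20.2516)
  i=2: 1.0196·4.4732 − -2.2735·5.2623 = +16.5247 (running +36.7763)
  i=3: -2.2735·2.2277 − -4.2582·4.4732 = +13.9831 (running +50.7594)
  i=4: -4.2582·-2.2235 − -5.2828·2.2277 = +21.2367 (running +71.9961)
  i=5: -5.2828·-2.8017 − -0.6401·-2.2235 = +13.3776 (running +85.3737)
  i=6: -0.6401·-2.0441 − 3.8580·-2.8017 = +12.1174 (running +97.4912)
  i=7: 3.8580·2.8187 − 4.3945·-2.0441 = +19.8573 (running +117.3484)
Area = |Σ|/2 = |117.3484|/2 = 58.6742

Area at t=0.638: 58.6742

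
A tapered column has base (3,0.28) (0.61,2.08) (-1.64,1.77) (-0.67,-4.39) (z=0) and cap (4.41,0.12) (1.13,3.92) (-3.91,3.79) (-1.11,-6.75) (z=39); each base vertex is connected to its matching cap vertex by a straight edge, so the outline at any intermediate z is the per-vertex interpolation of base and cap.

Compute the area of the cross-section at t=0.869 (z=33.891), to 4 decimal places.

Cross-section at t=0.869: each vertex is (1-t)·p0[i] + t·p1[i].
  v1: (1-0.869)·(3,0.28) + 0.869·(4.41,0.12) = (4.2253,0.1410)
  v2: (1-0.869)·(0.61,2.08) + 0.869·(1.13,3.92) = (1.0619,3.6790)
  v3: (1-0.869)·(-1.64,1.77) + 0.869·(-3.91,3.79) = (-3.6126,3.5254)
  v4: (1-0.869)·(-0.67,-4.39) + 0.869·(-1.11,-6.75) = (-1.0524,-6.4408)
Shoelace sum Σ(x_i·y_{i+1} − x_{i+1}·y_i):
  i=1: 4.2253·3.6790 − 1.0619·0.1410 = +15.3950 (running +15.3950)
  i=2: 1.0619·3.5254 − -3.6126·3.6790 = +17.0343 (running +32.4292)
  i=3: -3.6126·-6.4408 − -1.0524·3.5254 = +26.9783 (running +59.4076)
  i=4: -1.0524·0.1410 − 4.2253·-6.4408 = +27.0661 (running +86.4737)
Area = |Σ|/2 = |86.4737|/2 = 43.2368

Area at t=0.869: 43.2368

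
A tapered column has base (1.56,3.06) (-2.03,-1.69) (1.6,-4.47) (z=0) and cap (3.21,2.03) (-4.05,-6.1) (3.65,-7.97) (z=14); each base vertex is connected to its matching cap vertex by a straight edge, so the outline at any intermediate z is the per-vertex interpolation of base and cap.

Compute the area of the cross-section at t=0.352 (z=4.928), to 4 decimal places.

Area at t=0.352: 21.0393

Cross-section at t=0.352: each vertex is (1-t)·p0[i] + t·p1[i].
  v1: (1-0.352)·(1.56,3.06) + 0.352·(3.21,2.03) = (2.1408,2.6974)
  v2: (1-0.352)·(-2.03,-1.69) + 0.352·(-4.05,-6.1) = (-2.7410,-3.2423)
  v3: (1-0.352)·(1.6,-4.47) + 0.352·(3.65,-7.97) = (2.3216,-5.7020)
Shoelace sum Σ(x_i·y_{i+1} − x_{i+1}·y_i):
  i=1: 2.1408·-3.2423 − -2.7410·2.6974 = +0.4526 (running +0.4526)
  i=2: -2.7410·-5.7020 − 2.3216·-3.2423 = +23.1568 (running +23.6094)
  i=3: 2.3216·2.6974 − 2.1408·-5.7020 = +18.4692 (running +42.0786)
Area = |Σ|/2 = |42.0786|/2 = 21.0393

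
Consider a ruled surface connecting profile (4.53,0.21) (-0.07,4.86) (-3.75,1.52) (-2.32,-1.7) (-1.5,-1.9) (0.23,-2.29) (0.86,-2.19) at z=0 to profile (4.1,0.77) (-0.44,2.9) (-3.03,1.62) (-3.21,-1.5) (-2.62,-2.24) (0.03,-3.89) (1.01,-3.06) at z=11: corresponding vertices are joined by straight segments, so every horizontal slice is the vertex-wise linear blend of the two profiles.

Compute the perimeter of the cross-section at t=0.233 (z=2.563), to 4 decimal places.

Cross-section at t=0.233: each vertex is (1-t)·p0[i] + t·p1[i].
  v1: (1-0.233)·(4.53,0.21) + 0.233·(4.1,0.77) = (4.4298,0.3405)
  v2: (1-0.233)·(-0.07,4.86) + 0.233·(-0.44,2.9) = (-0.1562,4.4033)
  v3: (1-0.233)·(-3.75,1.52) + 0.233·(-3.03,1.62) = (-3.5822,1.5433)
  v4: (1-0.233)·(-2.32,-1.7) + 0.233·(-3.21,-1.5) = (-2.5274,-1.6534)
  v5: (1-0.233)·(-1.5,-1.9) + 0.233·(-2.62,-2.24) = (-1.7610,-1.9792)
  v6: (1-0.233)·(0.23,-2.29) + 0.233·(0.03,-3.89) = (0.1834,-2.6628)
  v7: (1-0.233)·(0.86,-2.19) + 0.233·(1.01,-3.06) = (0.8950,-2.3927)
Perimeter = Σ |v_{i+1} − v_i|:
  edge 1→2: √(-4.5860² + 4.0628²) = 6.1268 (running 6.1268)
  edge 2→3: √(-3.4260² + -2.8600²) = 4.4629 (running 10.5897)
  edge 3→4: √(1.0549² + -3.1967²) = 3.3663 (running 13.9560)
  edge 4→5: √(0.7664² + -0.3258²) = 0.8328 (running 14.7888)
  edge 5→6: √(1.9444² + -0.6836²) = 2.0610 (running 16.8498)
  edge 6→7: √(0.7116² + 0.2701²) = 0.7611 (running 17.6109)
  edge 7→1: √(3.5349² + 2.7332²) = 4.4683 (running 22.0792)
Perimeter = 22.0792

Perimeter at t=0.233: 22.0792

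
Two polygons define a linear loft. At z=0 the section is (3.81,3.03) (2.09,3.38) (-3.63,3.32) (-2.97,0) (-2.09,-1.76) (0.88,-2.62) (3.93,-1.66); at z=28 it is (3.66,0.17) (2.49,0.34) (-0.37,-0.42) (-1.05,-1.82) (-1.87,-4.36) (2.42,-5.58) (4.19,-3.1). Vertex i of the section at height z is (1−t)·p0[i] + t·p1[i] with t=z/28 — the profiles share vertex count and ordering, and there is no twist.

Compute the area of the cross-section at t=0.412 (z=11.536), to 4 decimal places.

Area at t=0.412: 31.4555

Cross-section at t=0.412: each vertex is (1-t)·p0[i] + t·p1[i].
  v1: (1-0.412)·(3.81,3.03) + 0.412·(3.66,0.17) = (3.7482,1.8517)
  v2: (1-0.412)·(2.09,3.38) + 0.412·(2.49,0.34) = (2.2548,2.1275)
  v3: (1-0.412)·(-3.63,3.32) + 0.412·(-0.37,-0.42) = (-2.2869,1.7791)
  v4: (1-0.412)·(-2.97,0) + 0.412·(-1.05,-1.82) = (-2.1790,-0.7498)
  v5: (1-0.412)·(-2.09,-1.76) + 0.412·(-1.87,-4.36) = (-1.9994,-2.8312)
  v6: (1-0.412)·(0.88,-2.62) + 0.412·(2.42,-5.58) = (1.5145,-3.8395)
  v7: (1-0.412)·(3.93,-1.66) + 0.412·(4.19,-3.1) = (4.0371,-2.2533)
Shoelace sum Σ(x_i·y_{i+1} − x_{i+1}·y_i):
  i=1: 3.7482·2.1275 − 2.2548·1.8517 = +3.7992 (running +3.7992)
  i=2: 2.2548·1.7791 − -2.2869·2.1275 = +8.8769 (running +12.6761)
  i=3: -2.2869·-0.7498 − -2.1790·1.7791 = +5.5914 (running +18.2676)
  i=4: -2.1790·-2.8312 − -1.9994·-0.7498 = +4.6699 (running +22.9374)
  i=5: -1.9994·-3.8395 − 1.5145·-2.8312 = +11.9644 (running +34.9018)
  i=6: 1.5145·-2.2533 − 4.0371·-3.8395 = +12.0881 (running +46.9899)
  i=7: 4.0371·1.8517 − 3.7482·-2.2533 = +15.9212 (running +62.9111)
Area = |Σ|/2 = |62.9111|/2 = 31.4555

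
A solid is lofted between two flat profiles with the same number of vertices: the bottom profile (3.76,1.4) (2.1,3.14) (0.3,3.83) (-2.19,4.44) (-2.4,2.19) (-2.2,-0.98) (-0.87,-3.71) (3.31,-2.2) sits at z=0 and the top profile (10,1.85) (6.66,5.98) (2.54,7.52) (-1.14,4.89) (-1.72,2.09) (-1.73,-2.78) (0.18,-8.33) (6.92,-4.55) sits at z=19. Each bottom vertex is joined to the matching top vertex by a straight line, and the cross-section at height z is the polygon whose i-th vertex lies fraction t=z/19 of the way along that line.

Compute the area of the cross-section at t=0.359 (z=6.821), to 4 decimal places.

Cross-section at t=0.359: each vertex is (1-t)·p0[i] + t·p1[i].
  v1: (1-0.359)·(3.76,1.4) + 0.359·(10,1.85) = (6.0002,1.5615)
  v2: (1-0.359)·(2.1,3.14) + 0.359·(6.66,5.98) = (3.7370,4.1596)
  v3: (1-0.359)·(0.3,3.83) + 0.359·(2.54,7.52) = (1.1042,5.1547)
  v4: (1-0.359)·(-2.19,4.44) + 0.359·(-1.14,4.89) = (-1.8131,4.6016)
  v5: (1-0.359)·(-2.4,2.19) + 0.359·(-1.72,2.09) = (-2.1559,2.1541)
  v6: (1-0.359)·(-2.2,-0.98) + 0.359·(-1.73,-2.78) = (-2.0313,-1.6262)
  v7: (1-0.359)·(-0.87,-3.71) + 0.359·(0.18,-8.33) = (-0.4930,-5.3686)
  v8: (1-0.359)·(3.31,-2.2) + 0.359·(6.92,-4.55) = (4.6060,-3.0436)
Shoelace sum Σ(x_i·y_{i+1} − x_{i+1}·y_i):
  i=1: 6.0002·4.1596 − 3.7370·1.5615 = +19.1225 (running +19.1225)
  i=2: 3.7370·5.1547 − 1.1042·4.1596 = +14.6705 (running +33.7930)
  i=3: 1.1042·4.6016 − -1.8131·5.1547 = +14.4266 (running +48.2196)
  i=4: -1.8131·2.1541 − -2.1559·4.6016 = +6.0149 (running +54.2345)
  i=5: -2.1559·-1.6262 − -2.0313·2.1541 = +7.8815 (running +62.1159)
  i=6: -2.0313·-5.3686 − -0.4930·-1.6262 = +10.1032 (running +72.2192)
  i=7: -0.4930·-3.0436 − 4.6060·-5.3686 = +26.2283 (running +98.4475)
  i=8: 4.6060·1.5615 − 6.0002·-3.0436 = +25.4549 (running +123.9023)
Area = |Σ|/2 = |123.9023|/2 = 61.9512

Area at t=0.359: 61.9512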